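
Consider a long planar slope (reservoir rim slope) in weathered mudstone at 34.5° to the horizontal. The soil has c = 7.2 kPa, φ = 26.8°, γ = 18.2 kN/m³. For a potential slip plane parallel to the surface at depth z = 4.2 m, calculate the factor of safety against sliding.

For an infinite slope with a slip plane parallel to the surface (no pore pressure): FS = [c + γz cos²β tanφ] / [γz sinβ cosβ].
γz = 18.2·4.2 = 76.44 kN/m²
Numerator = 7.2 + 76.44·cos²34.5°·tan26.8° = 7.2 + 76.44·0.6792·0.5051 = 33.425 kPa
Denominator = 76.44·sin34.5°·cos34.5° = 76.44·0.5664·0.8241 = 35.681 kPa
FS = 33.425 / 35.681 = 0.937

FS = 0.94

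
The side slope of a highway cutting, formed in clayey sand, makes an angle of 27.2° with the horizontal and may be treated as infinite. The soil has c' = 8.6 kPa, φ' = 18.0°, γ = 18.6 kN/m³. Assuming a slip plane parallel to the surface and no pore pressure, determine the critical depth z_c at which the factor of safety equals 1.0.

z_c = 3.09 m

Setting FS = 1.00 in FS = [c' + γz cos²β tanφ'] / [γz sinβ cosβ] and solving for z:
z = c' / [γ cosβ (FS·sinβ − cosβ·tanφ')]
  = 8.6 / [18.6·cos27.2°·(1.00·sin27.2° − cos27.2°·tan18.0°)]
  = 8.6 / [18.6·0.8894·(1.00·0.4571 − 0.8894·0.3249)]
  = 8.6 / 2.7811 = 3.092 m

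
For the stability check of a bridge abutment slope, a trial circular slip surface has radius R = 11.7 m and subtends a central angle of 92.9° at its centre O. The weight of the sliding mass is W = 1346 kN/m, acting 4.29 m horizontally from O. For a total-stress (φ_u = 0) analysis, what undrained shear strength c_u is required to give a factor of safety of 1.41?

c_u = 36.7 kPa

FS = c_u·L_a·R / (W·d), so c_u = FS·W·d / (L_a·R).
Arc length L_a = R·θ = 11.7·(92.9°·π/180) = 11.7·1.6214 = 18.97 m
c_u = 1.41·1346·4.29 / (18.97·11.7) = 8141.8 / 221.95 = 36.68 kPa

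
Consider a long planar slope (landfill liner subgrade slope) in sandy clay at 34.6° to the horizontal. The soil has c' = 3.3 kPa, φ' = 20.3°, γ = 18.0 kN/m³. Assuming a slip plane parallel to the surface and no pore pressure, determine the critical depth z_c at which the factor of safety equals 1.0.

z_c = 0.85 m

Setting FS = 1.00 in FS = [c' + γz cos²β tanφ'] / [γz sinβ cosβ] and solving for z:
z = c' / [γ cosβ (FS·sinβ − cosβ·tanφ')]
  = 3.3 / [18.0·cos34.6°·(1.00·sin34.6° − cos34.6°·tan20.3°)]
  = 3.3 / [18.0·0.8231·(1.00·0.5678 − 0.8231·0.3699)]
  = 3.3 / 3.9020 = 0.846 m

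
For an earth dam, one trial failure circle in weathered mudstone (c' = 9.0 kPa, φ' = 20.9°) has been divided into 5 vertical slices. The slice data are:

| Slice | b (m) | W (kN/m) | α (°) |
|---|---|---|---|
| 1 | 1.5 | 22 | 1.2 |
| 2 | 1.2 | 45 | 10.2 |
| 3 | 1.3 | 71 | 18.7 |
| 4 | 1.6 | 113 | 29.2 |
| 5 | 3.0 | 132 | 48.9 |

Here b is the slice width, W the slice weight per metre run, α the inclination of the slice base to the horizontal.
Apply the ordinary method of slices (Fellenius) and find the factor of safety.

FS = 1.16

Ordinary method of slices: FS = Σ[c'·Δl_i + (W_i cosα_i)·tanφ'] / Σ W_i sinα_i, with Δl_i = b_i / cosα_i.
Slice 1: Δl = 1.5/cos1.2° = 1.500 m; N'_1 = 22·cos1.2° = 22.0; c'Δl = 13.50; W sinα = 0.5
Slice 2: Δl = 1.2/cos10.2° = 1.219 m; N'_2 = 45·cos10.2° = 44.3; c'Δl = 10.97; W sinα = 8.0
Slice 3: Δl = 1.3/cos18.7° = 1.372 m; N'_3 = 71·cos18.7° = 67.3; c'Δl = 12.35; W sinα = 22.8
Slice 4: Δl = 1.6/cos29.2° = 1.833 m; N'_4 = 113·cos29.2° = 98.6; c'Δl = 16.50; W sinα = 55.1
Slice 5: Δl = 3.0/cos48.9° = 4.564 m; N'_5 = 132·cos48.9° = 86.8; c'Δl = 41.07; W sinα = 99.5
Σc'Δl = 94.4 kN/m; ΣN' = 318.9 kN/m; ΣW sinα = 185.8 kN/m
Resisting = 94.4 + 318.9·tan20.9° = 94.4 + 121.8 = 216.2 kN/m
FS = 216.2 / 185.8 = 1.164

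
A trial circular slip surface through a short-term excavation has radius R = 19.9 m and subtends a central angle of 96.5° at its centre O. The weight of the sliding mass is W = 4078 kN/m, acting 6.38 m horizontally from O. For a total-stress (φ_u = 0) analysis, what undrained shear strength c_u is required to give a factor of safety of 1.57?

c_u = 61.2 kPa

FS = c_u·L_a·R / (W·d), so c_u = FS·W·d / (L_a·R).
Arc length L_a = R·θ = 19.9·(96.5°·π/180) = 19.9·1.6842 = 33.52 m
c_u = 1.57·4078·6.38 / (33.52·19.9) = 40847.7 / 666.98 = 61.24 kPa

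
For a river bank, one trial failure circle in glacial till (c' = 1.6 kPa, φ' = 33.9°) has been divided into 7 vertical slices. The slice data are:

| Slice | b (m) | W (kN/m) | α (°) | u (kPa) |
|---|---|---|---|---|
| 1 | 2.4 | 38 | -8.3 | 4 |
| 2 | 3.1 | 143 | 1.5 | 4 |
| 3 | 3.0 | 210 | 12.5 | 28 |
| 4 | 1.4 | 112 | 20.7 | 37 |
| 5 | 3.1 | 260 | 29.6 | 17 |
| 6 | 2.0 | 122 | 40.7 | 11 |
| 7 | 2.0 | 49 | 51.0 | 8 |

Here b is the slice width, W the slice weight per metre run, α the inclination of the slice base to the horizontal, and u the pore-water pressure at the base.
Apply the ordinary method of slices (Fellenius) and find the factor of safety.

Ordinary method of slices: FS = Σ[c'·Δl_i + (W_i cosα_i − u_i·Δl_i)·tanφ'] / Σ W_i sinα_i, with Δl_i = b_i / cosα_i.
Slice 1: Δl = 2.4/cos(-8.3°) = 2.425 m; N'_1 = 38·cos(-8.3°) − 4·2.425 = 27.9; c'Δl = 3.88; W sinα = -5.5
Slice 2: Δl = 3.1/cos1.5° = 3.101 m; N'_2 = 143·cos1.5° − 4·3.101 = 130.5; c'Δl = 4.96; W sinα = 3.7
Slice 3: Δl = 3.0/cos12.5° = 3.073 m; N'_3 = 210·cos12.5° − 28·3.073 = 119.0; c'Δl = 4.92; W sinα = 45.5
Slice 4: Δl = 1.4/cos20.7° = 1.497 m; N'_4 = 112·cos20.7° − 37·1.497 = 49.4; c'Δl = 2.39; W sinα = 39.6
Slice 5: Δl = 3.1/cos29.6° = 3.565 m; N'_5 = 260·cos29.6° − 17·3.565 = 165.5; c'Δl = 5.70; W sinα = 128.4
Slice 6: Δl = 2.0/cos40.7° = 2.638 m; N'_6 = 122·cos40.7° − 11·2.638 = 63.5; c'Δl = 4.22; W sinα = 79.6
Slice 7: Δl = 2.0/cos51.0° = 3.178 m; N'_7 = 49·cos51.0° − 8·3.178 = 5.4; c'Δl = 5.08; W sinα = 38.1
Σc'Δl = 31.2 kN/m; ΣN' = 561.2 kN/m; ΣW sinα = 329.4 kN/m
Resisting = 31.2 + 561.2·tan33.9° = 31.2 + 377.1 = 408.3 kN/m
FS = 408.3 / 329.4 = 1.240

FS = 1.24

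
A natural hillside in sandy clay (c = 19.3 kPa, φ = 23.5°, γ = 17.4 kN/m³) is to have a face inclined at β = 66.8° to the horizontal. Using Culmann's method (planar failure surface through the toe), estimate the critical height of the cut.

Culmann's analysis gives the critical failure plane at α_cr = (β + φ)/2 = (66.8 + 23.5)/2 = 45.1°, and the critical height
H_c = (4c/γ) · sinβ cosφ / [1 − cos(β − φ)]
    = (4·19.3/17.4) · sin66.8°·cos23.5° / [1 − cos(43.3°)]
    = 4.437 · 0.9191·0.9171 / [1 − 0.7278]
    = 4.437 · 0.8429 / 0.2722
    = 13.74 m

H_c = 13.74 m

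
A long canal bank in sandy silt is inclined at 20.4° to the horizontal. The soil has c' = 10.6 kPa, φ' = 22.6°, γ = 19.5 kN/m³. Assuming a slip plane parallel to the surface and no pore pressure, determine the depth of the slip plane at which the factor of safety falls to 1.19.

z = 23.53 m

Setting FS = 1.19 in FS = [c' + γz cos²β tanφ'] / [γz sinβ cosβ] and solving for z:
z = c' / [γ cosβ (FS·sinβ − cosβ·tanφ')]
  = 10.6 / [19.5·cos20.4°·(1.19·sin20.4° − cos20.4°·tan22.6°)]
  = 10.6 / [19.5·0.9373·(1.19·0.3486 − 0.9373·0.4163)]
  = 10.6 / 0.4505 = 23.530 m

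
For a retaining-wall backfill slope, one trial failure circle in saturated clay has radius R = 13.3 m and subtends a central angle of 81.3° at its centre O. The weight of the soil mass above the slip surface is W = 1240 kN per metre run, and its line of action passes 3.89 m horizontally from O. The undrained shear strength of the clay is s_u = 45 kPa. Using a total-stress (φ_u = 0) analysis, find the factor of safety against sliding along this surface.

FS = 2.34

Taking moments about the centre O, the resisting moment is provided by the undrained shear strength acting along the arc:
Arc length L_a = R·θ = 13.3·(81.3°·π/180) = 13.3·1.4190 = 18.87 m
M_R = s_u·L_a·R = 45·18.87·13.3 = 11294.9 kN·m/m
M_D = W·d = 1240·3.89 = 4823.6 kN·m/m
FS = M_R / M_D = 11294.9 / 4823.6 = 2.342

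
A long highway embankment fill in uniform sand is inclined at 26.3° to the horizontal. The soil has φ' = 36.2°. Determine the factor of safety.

FS = 1.48

For a dry cohesionless infinite slope the factor of safety is FS = tanφ' / tanβ.
FS = tan36.2° / tan26.3° = 0.7319 / 0.4942 = 1.481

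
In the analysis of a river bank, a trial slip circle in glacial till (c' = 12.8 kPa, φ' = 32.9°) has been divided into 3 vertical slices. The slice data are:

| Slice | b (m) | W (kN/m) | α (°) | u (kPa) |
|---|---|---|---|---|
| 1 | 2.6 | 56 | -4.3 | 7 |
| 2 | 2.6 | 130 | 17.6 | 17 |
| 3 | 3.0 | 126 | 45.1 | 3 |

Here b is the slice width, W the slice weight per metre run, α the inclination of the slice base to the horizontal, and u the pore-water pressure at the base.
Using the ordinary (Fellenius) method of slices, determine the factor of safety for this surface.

FS = 1.98

Ordinary method of slices: FS = Σ[c'·Δl_i + (W_i cosα_i − u_i·Δl_i)·tanφ'] / Σ W_i sinα_i, with Δl_i = b_i / cosα_i.
Slice 1: Δl = 2.6/cos(-4.3°) = 2.607 m; N'_1 = 56·cos(-4.3°) − 7·2.607 = 37.6; c'Δl = 33.37; W sinα = -4.2
Slice 2: Δl = 2.6/cos17.6° = 2.728 m; N'_2 = 130·cos17.6° − 17·2.728 = 77.5; c'Δl = 34.91; W sinα = 39.3
Slice 3: Δl = 3.0/cos45.1° = 4.250 m; N'_3 = 126·cos45.1° − 3·4.250 = 76.2; c'Δl = 54.40; W sinα = 89.3
Σc'Δl = 122.7 kN/m; ΣN' = 191.3 kN/m; ΣW sinα = 124.4 kN/m
Resisting = 122.7 + 191.3·tan32.9° = 122.7 + 123.8 = 246.5 kN/m
FS = 246.5 / 124.4 = 1.982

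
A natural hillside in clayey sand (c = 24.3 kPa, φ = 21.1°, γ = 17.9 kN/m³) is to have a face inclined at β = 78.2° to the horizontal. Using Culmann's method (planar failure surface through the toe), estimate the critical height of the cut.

Culmann's analysis gives the critical failure plane at α_cr = (β + φ)/2 = (78.2 + 21.1)/2 = 49.7°, and the critical height
H_c = (4c/γ) · sinβ cosφ / [1 − cos(β − φ)]
    = (4·24.3/17.9) · sin78.2°·cos21.1° / [1 − cos(57.1°)]
    = 5.430 · 0.9789·0.9330 / [1 − 0.5432]
    = 5.430 · 0.9132 / 0.4568
    = 10.86 m

H_c = 10.86 m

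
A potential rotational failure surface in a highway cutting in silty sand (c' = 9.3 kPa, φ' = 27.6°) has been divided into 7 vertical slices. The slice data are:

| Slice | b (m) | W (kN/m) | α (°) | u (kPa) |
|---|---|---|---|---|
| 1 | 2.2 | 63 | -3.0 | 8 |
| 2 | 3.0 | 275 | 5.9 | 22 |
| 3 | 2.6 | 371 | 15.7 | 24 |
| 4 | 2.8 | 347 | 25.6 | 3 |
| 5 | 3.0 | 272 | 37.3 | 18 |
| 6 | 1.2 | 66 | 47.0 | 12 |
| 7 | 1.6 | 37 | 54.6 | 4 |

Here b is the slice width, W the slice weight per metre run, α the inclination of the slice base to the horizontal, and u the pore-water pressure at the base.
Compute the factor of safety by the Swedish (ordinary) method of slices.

Ordinary method of slices: FS = Σ[c'·Δl_i + (W_i cosα_i − u_i·Δl_i)·tanφ'] / Σ W_i sinα_i, with Δl_i = b_i / cosα_i.
Slice 1: Δl = 2.2/cos(-3.0°) = 2.203 m; N'_1 = 63·cos(-3.0°) − 8·2.203 = 45.3; c'Δl = 20.49; W sinα = -3.3
Slice 2: Δl = 3.0/cos5.9° = 3.016 m; N'_2 = 275·cos5.9° − 22·3.016 = 207.2; c'Δl = 28.05; W sinα = 28.3
Slice 3: Δl = 2.6/cos15.7° = 2.701 m; N'_3 = 371·cos15.7° − 24·2.701 = 292.3; c'Δl = 25.12; W sinα = 100.4
Slice 4: Δl = 2.8/cos25.6° = 3.105 m; N'_4 = 347·cos25.6° − 3·3.105 = 303.6; c'Δl = 28.87; W sinα = 149.9
Slice 5: Δl = 3.0/cos37.3° = 3.771 m; N'_5 = 272·cos37.3° − 18·3.771 = 148.5; c'Δl = 35.07; W sinα = 164.8
Slice 6: Δl = 1.2/cos47.0° = 1.760 m; N'_6 = 66·cos47.0° − 12·1.760 = 23.9; c'Δl = 16.36; W sinα = 48.3
Slice 7: Δl = 1.6/cos54.6° = 2.762 m; N'_7 = 37·cos54.6° − 4·2.762 = 10.4; c'Δl = 25.69; W sinα = 30.2
Σc'Δl = 179.7 kN/m; ΣN' = 1031.2 kN/m; ΣW sinα = 518.6 kN/m
Resisting = 179.7 + 1031.2·tan27.6° = 179.7 + 539.1 = 718.8 kN/m
FS = 718.8 / 518.6 = 1.386

FS = 1.39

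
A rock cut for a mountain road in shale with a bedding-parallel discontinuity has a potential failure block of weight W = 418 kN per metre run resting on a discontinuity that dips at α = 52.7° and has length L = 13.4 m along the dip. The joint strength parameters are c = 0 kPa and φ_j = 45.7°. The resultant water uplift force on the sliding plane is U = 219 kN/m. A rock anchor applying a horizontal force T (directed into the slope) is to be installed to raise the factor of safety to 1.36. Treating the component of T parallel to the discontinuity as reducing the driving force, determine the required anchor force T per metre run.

T = 254 kN/m

Resolving forces along and normal to the sliding plane, with the horizontal anchor force T adding T·sinα to the effective normal force and T·cosα acting up the plane against the driving force:
FS = [cL + (W cosα − U + T sinα) tanφ_j] / [W sinα − T cosα]
Without the anchor: N' = 34.3 kN/m, driving T_d = 332.5 kN/m, resisting R = 0·13.4 + 34.3·tan45.7° = 35.2 kN/m, FS = 0.11.
Setting FS = 1.36 and solving for T:
1.36·(332.5 − T cos52.7°) = 35.2 + T sin52.7°·tan45.7°
T·(sin52.7°·tan45.7° + 1.36·cos52.7°) = 1.36·332.5 − 35.2
T·(0.7955·1.0247 + 1.36·0.6060) = 452.2 − 35.2 = 417.1
T·1.6393 = 417.1
T = 254.4 kN/m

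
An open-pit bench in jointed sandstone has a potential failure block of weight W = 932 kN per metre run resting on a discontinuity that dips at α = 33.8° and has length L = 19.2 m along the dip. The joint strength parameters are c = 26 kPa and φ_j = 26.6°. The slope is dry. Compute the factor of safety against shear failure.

Resolving the block weight along and normal to the plane and applying the Mohr–Coulomb strength on the joint:
N' = W cosα = 932·cos33.8° = 774.5 kN/m
Driving force T = W sinα = 932·sin33.8° = 518.5 kN/m
Resisting force R = c·L + N'·tanφ_j = 26·19.2 + 774.5·tan26.6° = 499.2 + 387.8 = 887.0 kN/m
FS = R / T = 887.0 / 518.5 = 1.711

FS = 1.71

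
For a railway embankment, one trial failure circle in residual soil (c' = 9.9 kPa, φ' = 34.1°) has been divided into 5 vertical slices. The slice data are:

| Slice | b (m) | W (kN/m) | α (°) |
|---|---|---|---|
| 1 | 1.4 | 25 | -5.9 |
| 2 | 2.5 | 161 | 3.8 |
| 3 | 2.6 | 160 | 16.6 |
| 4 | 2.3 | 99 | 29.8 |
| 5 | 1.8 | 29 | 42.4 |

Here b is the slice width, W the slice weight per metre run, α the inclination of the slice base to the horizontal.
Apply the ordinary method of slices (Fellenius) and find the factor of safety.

FS = 3.41

Ordinary method of slices: FS = Σ[c'·Δl_i + (W_i cosα_i)·tanφ'] / Σ W_i sinα_i, with Δl_i = b_i / cosα_i.
Slice 1: Δl = 1.4/cos(-5.9°) = 1.407 m; N'_1 = 25·cos(-5.9°) = 24.9; c'Δl = 13.93; W sinα = -2.6
Slice 2: Δl = 2.5/cos3.8° = 2.506 m; N'_2 = 161·cos3.8° = 160.6; c'Δl = 24.80; W sinα = 10.7
Slice 3: Δl = 2.6/cos16.6° = 2.713 m; N'_3 = 160·cos16.6° = 153.3; c'Δl = 26.86; W sinα = 45.7
Slice 4: Δl = 2.3/cos29.8° = 2.650 m; N'_4 = 99·cos29.8° = 85.9; c'Δl = 26.24; W sinα = 49.2
Slice 5: Δl = 1.8/cos42.4° = 2.438 m; N'_5 = 29·cos42.4° = 21.4; c'Δl = 24.13; W sinα = 19.6
Σc'Δl = 116.0 kN/m; ΣN' = 446.2 kN/m; ΣW sinα = 122.6 kN/m
Resisting = 116.0 + 446.2·tan34.1° = 116.0 + 302.1 = 418.0 kN/m
FS = 418.0 / 122.6 = 3.411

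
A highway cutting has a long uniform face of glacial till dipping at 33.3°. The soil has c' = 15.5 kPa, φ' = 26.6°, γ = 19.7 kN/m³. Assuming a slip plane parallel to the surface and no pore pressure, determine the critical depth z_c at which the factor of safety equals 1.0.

z_c = 7.21 m

Setting FS = 1.00 in FS = [c' + γz cos²β tanφ'] / [γz sinβ cosβ] and solving for z:
z = c' / [γ cosβ (FS·sinβ − cosβ·tanφ')]
  = 15.5 / [19.7·cos33.3°·(1.00·sin33.3° − cos33.3°·tan26.6°)]
  = 15.5 / [19.7·0.8358·(1.00·0.5490 − 0.8358·0.5008)]
  = 15.5 / 2.1484 = 7.215 m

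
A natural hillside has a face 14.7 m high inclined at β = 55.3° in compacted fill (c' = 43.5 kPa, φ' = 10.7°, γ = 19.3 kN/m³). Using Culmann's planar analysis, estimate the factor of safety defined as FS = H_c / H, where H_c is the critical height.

FS = 1.72

H_c = (4c'/γ) · sinβ cosφ' / [1 − cos(β − φ')]
    = (4·43.5/19.3) · sin55.3°·cos10.7° / [1 − cos44.6°]
    = 9.016 · 0.8078 / 0.2880 = 25.29 m
FS = H_c / H = 25.29 / 14.7 = 1.720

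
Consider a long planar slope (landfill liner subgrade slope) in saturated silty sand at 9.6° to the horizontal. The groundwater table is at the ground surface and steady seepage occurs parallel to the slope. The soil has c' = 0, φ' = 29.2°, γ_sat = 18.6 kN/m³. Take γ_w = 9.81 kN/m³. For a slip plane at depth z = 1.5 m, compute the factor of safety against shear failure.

FS = 1.56

With seepage parallel to the slope and the water table at the surface, the effective normal stress on the slip plane uses the buoyant unit weight γ' = γ_sat − γ_w while the driving shear stress uses γ_sat:
FS = [c' + γ' z cos²β tanφ'] / [γ_sat z sinβ cosβ]
(For c' = 0 this reduces to FS = (γ'/γ_sat)·tanφ'/tanβ.)
γ' = 18.6 − 9.81 = 8.79 kN/m³
Numerator = 0.0 + 8.79·1.5·cos²9.6°·tan29.2° = 0.0 + 8.79·1.5·0.9722·0.5589 = 7.164 kPa
Denominator = 18.6·1.5·sin9.6°·cos9.6° = 18.6·1.5·0.1668·0.9860 = 4.588 kPa
FS = 7.164 / 4.588 = 1.562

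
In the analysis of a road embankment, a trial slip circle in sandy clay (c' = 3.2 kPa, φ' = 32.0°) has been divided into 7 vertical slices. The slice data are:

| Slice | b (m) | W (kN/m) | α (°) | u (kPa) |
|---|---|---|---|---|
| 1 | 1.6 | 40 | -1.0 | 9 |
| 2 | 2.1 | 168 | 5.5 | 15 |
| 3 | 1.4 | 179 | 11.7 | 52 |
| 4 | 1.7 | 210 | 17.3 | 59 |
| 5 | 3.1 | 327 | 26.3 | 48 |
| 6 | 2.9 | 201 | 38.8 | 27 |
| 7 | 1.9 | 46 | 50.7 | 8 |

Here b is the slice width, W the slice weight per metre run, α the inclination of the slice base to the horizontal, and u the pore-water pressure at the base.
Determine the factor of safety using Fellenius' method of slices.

Ordinary method of slices: FS = Σ[c'·Δl_i + (W_i cosα_i − u_i·Δl_i)·tanφ'] / Σ W_i sinα_i, with Δl_i = b_i / cosα_i.
Slice 1: Δl = 1.6/cos(-1.0°) = 1.600 m; N'_1 = 40·cos(-1.0°) − 9·1.600 = 25.6; c'Δl = 5.12; W sinα = -0.7
Slice 2: Δl = 2.1/cos5.5° = 2.110 m; N'_2 = 168·cos5.5° − 15·2.110 = 135.6; c'Δl = 6.75; W sinα = 16.1
Slice 3: Δl = 1.4/cos11.7° = 1.430 m; N'_3 = 179·cos11.7° − 52·1.430 = 100.9; c'Δl = 4.58; W sinα = 36.3
Slice 4: Δl = 1.7/cos17.3° = 1.781 m; N'_4 = 210·cos17.3° − 59·1.781 = 95.4; c'Δl = 5.70; W sinα = 62.4
Slice 5: Δl = 3.1/cos26.3° = 3.458 m; N'_5 = 327·cos26.3° − 48·3.458 = 127.2; c'Δl = 11.07; W sinα = 144.9
Slice 6: Δl = 2.9/cos38.8° = 3.721 m; N'_6 = 201·cos38.8° − 27·3.721 = 56.2; c'Δl = 11.91; W sinα = 125.9
Slice 7: Δl = 1.9/cos50.7° = 3.000 m; N'_7 = 46·cos50.7° − 8·3.000 = 5.1; c'Δl = 9.60; W sinα = 35.6
Σc'Δl = 54.7 kN/m; ΣN' = 546.0 kN/m; ΣW sinα = 420.6 kN/m
Resisting = 54.7 + 546.0·tan32.0° = 54.7 + 341.2 = 395.9 kN/m
FS = 395.9 / 420.6 = 0.941

FS = 0.94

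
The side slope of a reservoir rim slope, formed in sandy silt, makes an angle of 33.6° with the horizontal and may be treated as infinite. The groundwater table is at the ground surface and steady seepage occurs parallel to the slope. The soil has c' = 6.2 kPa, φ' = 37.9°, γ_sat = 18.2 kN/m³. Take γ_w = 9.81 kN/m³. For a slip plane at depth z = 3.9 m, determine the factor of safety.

With seepage parallel to the slope and the water table at the surface, the effective normal stress on the slip plane uses the buoyant unit weight γ' = γ_sat − γ_w while the driving shear stress uses γ_sat:
FS = [c' + γ' z cos²β tanφ'] / [γ_sat z sinβ cosβ]
γ' = 18.2 − 9.81 = 8.39 kN/m³
Numerator = 6.2 + 8.39·3.9·cos²33.6°·tan37.9° = 6.2 + 8.39·3.9·0.6938·0.7785 = 23.872 kPa
Denominator = 18.2·3.9·sin33.6°·cos33.6° = 18.2·3.9·0.5534·0.8329 = 32.717 kPa
FS = 23.872 / 32.717 = 0.730

FS = 0.73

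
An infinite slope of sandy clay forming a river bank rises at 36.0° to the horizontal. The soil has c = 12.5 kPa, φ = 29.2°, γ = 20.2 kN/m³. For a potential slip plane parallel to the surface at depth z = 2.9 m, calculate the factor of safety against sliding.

For an infinite slope with a slip plane parallel to the surface (no pore pressure): FS = [c + γz cos²β tanφ] / [γz sinβ cosβ].
γz = 20.2·2.9 = 58.58 kN/m²
Numerator = 12.5 + 58.58·cos²36.0°·tan29.2° = 12.5 + 58.58·0.6545·0.5589 = 33.928 kPa
Denominator = 58.58·sin36.0°·cos36.0° = 58.58·0.5878·0.8090 = 27.856 kPa
FS = 33.928 / 27.856 = 1.218

FS = 1.22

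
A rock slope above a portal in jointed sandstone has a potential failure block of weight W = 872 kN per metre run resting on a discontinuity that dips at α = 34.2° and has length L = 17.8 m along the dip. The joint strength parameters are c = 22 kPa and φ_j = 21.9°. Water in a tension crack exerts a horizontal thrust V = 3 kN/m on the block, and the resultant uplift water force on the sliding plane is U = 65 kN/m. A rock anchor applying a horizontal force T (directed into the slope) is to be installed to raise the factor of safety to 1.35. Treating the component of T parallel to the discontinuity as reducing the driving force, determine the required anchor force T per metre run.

Resolving forces along and normal to the sliding plane, with the horizontal anchor force T adding T·sinα to the effective normal force and T·cosα acting up the plane against the driving force:
FS = [cL + (W cosα − U − V sinα + T sinα) tanφ_j] / [W sinα + V cosα − T cosα]
Without the anchor: N' = 654.5 kN/m, driving T_d = 492.6 kN/m, resisting R = 22·17.8 + 654.5·tan21.9° = 654.7 kN/m, FS = 1.33.
Setting FS = 1.35 and solving for T:
1.35·(492.6 − T cos34.2°) = 654.7 + T sin34.2°·tan21.9°
T·(sin34.2°·tan21.9° + 1.35·cos34.2°) = 1.35·492.6 − 654.7
T·(0.5621·0.4020 + 1.35·0.8271) = 665.0 − 654.7 = 10.3
T·1.3425 = 10.3
T = 7.7 kN/m

T = 8 kN/m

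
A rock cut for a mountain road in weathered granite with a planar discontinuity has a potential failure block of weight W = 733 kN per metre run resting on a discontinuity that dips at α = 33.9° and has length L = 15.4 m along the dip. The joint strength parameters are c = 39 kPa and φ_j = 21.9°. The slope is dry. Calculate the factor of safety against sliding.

FS = 2.07

Resolving the block weight along and normal to the plane and applying the Mohr–Coulomb strength on the joint:
N' = W cosα = 733·cos33.9° = 608.4 kN/m
Driving force T = W sinα = 733·sin33.9° = 408.8 kN/m
Resisting force R = c·L + N'·tanφ_j = 39·15.4 + 608.4·tan21.9° = 600.6 + 244.6 = 845.2 kN/m
FS = R / T = 845.2 / 408.8 = 2.067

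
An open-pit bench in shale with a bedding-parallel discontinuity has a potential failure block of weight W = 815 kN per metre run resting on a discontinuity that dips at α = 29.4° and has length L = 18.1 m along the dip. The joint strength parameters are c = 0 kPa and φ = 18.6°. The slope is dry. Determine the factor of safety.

FS = 0.60

Resolving the block weight along and normal to the plane and applying the Mohr–Coulomb strength on the joint:
N' = W cosα = 815·cos29.4° = 710.0 kN/m
Driving force T = W sinα = 815·sin29.4° = 400.1 kN/m
Resisting force R = c·L + N'·tanφ = 0·18.1 + 710.0·tan18.6° = 0.0 + 239.0 = 239.0 kN/m
FS = R / T = 239.0 / 400.1 = 0.597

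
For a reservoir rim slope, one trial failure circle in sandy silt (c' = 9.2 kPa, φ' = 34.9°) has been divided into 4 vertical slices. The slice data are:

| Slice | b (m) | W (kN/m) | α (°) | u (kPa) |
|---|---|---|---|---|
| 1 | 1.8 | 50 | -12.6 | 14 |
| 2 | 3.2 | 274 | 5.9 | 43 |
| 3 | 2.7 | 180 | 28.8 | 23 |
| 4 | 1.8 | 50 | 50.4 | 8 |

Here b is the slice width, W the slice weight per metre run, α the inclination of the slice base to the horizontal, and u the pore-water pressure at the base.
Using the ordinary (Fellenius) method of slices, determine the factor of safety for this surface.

FS = 1.95

Ordinary method of slices: FS = Σ[c'·Δl_i + (W_i cosα_i − u_i·Δl_i)·tanφ'] / Σ W_i sinα_i, with Δl_i = b_i / cosα_i.
Slice 1: Δl = 1.8/cos(-12.6°) = 1.844 m; N'_1 = 50·cos(-12.6°) − 14·1.844 = 23.0; c'Δl = 16.97; W sinα = -10.9
Slice 2: Δl = 3.2/cos5.9° = 3.217 m; N'_2 = 274·cos5.9° − 43·3.217 = 134.2; c'Δl = 29.60; W sinα = 28.2
Slice 3: Δl = 2.7/cos28.8° = 3.081 m; N'_3 = 180·cos28.8° − 23·3.081 = 86.9; c'Δl = 28.35; W sinα = 86.7
Slice 4: Δl = 1.8/cos50.4° = 2.824 m; N'_4 = 50·cos50.4° − 8·2.824 = 9.3; c'Δl = 25.98; W sinα = 38.5
Σc'Δl = 100.9 kN/m; ΣN' = 253.3 kN/m; ΣW sinα = 142.5 kN/m
Resisting = 100.9 + 253.3·tan34.9° = 100.9 + 176.7 = 277.6 kN/m
FS = 277.6 / 142.5 = 1.948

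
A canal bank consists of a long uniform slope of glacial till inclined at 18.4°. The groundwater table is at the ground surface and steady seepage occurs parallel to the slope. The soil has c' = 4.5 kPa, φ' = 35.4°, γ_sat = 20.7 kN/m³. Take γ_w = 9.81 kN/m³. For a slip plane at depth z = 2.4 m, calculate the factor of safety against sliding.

FS = 1.43

With seepage parallel to the slope and the water table at the surface, the effective normal stress on the slip plane uses the buoyant unit weight γ' = γ_sat − γ_w while the driving shear stress uses γ_sat:
FS = [c' + γ' z cos²β tanφ'] / [γ_sat z sinβ cosβ]
γ' = 20.7 − 9.81 = 10.89 kN/m³
Numerator = 4.5 + 10.89·2.4·cos²18.4°·tan35.4° = 4.5 + 10.89·2.4·0.9004·0.7107 = 21.223 kPa
Denominator = 20.7·2.4·sin18.4°·cos18.4° = 20.7·2.4·0.3156·0.9489 = 14.880 kPa
FS = 21.223 / 14.880 = 1.426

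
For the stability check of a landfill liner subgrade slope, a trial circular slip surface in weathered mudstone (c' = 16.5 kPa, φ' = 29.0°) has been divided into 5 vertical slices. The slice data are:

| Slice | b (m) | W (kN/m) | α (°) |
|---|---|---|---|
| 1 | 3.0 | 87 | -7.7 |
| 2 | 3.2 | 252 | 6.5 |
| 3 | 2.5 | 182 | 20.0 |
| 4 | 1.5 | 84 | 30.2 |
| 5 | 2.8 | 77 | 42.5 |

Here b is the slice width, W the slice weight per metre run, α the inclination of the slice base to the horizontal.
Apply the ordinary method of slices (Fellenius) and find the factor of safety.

FS = 3.41

Ordinary method of slices: FS = Σ[c'·Δl_i + (W_i cosα_i)·tanφ'] / Σ W_i sinα_i, with Δl_i = b_i / cosα_i.
Slice 1: Δl = 3.0/cos(-7.7°) = 3.027 m; N'_1 = 87·cos(-7.7°) = 86.2; c'Δl = 49.95; W sinα = -11.7
Slice 2: Δl = 3.2/cos6.5° = 3.221 m; N'_2 = 252·cos6.5° = 250.4; c'Δl = 53.14; W sinα = 28.5
Slice 3: Δl = 2.5/cos20.0° = 2.660 m; N'_3 = 182·cos20.0° = 171.0; c'Δl = 43.90; W sinα = 62.2
Slice 4: Δl = 1.5/cos30.2° = 1.736 m; N'_4 = 84·cos30.2° = 72.6; c'Δl = 28.64; W sinα = 42.3
Slice 5: Δl = 2.8/cos42.5° = 3.798 m; N'_5 = 77·cos42.5° = 56.8; c'Δl = 62.66; W sinα = 52.0
Σc'Δl = 238.3 kN/m; ΣN' = 637.0 kN/m; ΣW sinα = 173.4 kN/m
Resisting = 238.3 + 637.0·tan29.0° = 238.3 + 353.1 = 591.4 kN/m
FS = 591.4 / 173.4 = 3.411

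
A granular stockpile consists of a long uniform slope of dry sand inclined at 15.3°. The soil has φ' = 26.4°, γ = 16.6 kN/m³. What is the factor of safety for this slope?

For a dry cohesionless infinite slope the factor of safety is FS = tanφ' / tanβ.
FS = tan26.4° / tan15.3° = 0.4964 / 0.2736 = 1.815

FS = 1.81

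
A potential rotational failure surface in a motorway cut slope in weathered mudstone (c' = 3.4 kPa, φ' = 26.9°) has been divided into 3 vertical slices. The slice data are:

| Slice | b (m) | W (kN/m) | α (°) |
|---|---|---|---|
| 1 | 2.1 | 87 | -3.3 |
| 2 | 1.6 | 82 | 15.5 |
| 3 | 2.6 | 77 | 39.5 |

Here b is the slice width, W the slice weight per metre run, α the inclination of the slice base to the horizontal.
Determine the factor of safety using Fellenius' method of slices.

Ordinary method of slices: FS = Σ[c'·Δl_i + (W_i cosα_i)·tanφ'] / Σ W_i sinα_i, with Δl_i = b_i / cosα_i.
Slice 1: Δl = 2.1/cos(-3.3°) = 2.103 m; N'_1 = 87·cos(-3.3°) = 86.9; c'Δl = 7.15; W sinα = -5.0
Slice 2: Δl = 1.6/cos15.5° = 1.660 m; N'_2 = 82·cos15.5° = 79.0; c'Δl = 5.65; W sinα = 21.9
Slice 3: Δl = 2.6/cos39.5° = 3.370 m; N'_3 = 77·cos39.5° = 59.4; c'Δl = 11.46; W sinα = 49.0
Σc'Δl = 24.3 kN/m; ΣN' = 225.3 kN/m; ΣW sinα = 65.9 kN/m
Resisting = 24.3 + 225.3·tan26.9° = 24.3 + 114.3 = 138.5 kN/m
FS = 138.5 / 65.9 = 2.103

FS = 2.10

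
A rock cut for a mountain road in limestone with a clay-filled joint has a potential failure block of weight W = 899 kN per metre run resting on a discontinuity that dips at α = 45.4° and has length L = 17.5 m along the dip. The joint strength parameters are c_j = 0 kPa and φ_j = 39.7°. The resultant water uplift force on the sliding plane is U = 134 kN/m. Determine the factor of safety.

FS = 0.64

Resolving the block weight along and normal to the plane and applying the Mohr–Coulomb strength on the joint:
N' = W cosα − U = 899·cos45.4° − 134 = 497.2 kN/m
Driving force T = W sinα = 899·sin45.4° = 640.1 kN/m
Resisting force R = c_j·L + N'·tanφ_j = 0·17.5 + 497.2·tan39.7° = 0.0 + 412.8 = 412.8 kN/m
FS = R / T = 412.8 / 640.1 = 0.645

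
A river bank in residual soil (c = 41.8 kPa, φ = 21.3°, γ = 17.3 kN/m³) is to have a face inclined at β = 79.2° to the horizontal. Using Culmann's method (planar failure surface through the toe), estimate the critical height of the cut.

H_c = 18.88 m

Culmann's analysis gives the critical failure plane at α_cr = (β + φ)/2 = (79.2 + 21.3)/2 = 50.2°, and the critical height
H_c = (4c/γ) · sinβ cosφ / [1 − cos(β − φ)]
    = (4·41.8/17.3) · sin79.2°·cos21.3° / [1 − cos(57.9°)]
    = 9.665 · 0.9823·0.9317 / [1 − 0.5314]
    = 9.665 · 0.9152 / 0.4686
    = 18.88 m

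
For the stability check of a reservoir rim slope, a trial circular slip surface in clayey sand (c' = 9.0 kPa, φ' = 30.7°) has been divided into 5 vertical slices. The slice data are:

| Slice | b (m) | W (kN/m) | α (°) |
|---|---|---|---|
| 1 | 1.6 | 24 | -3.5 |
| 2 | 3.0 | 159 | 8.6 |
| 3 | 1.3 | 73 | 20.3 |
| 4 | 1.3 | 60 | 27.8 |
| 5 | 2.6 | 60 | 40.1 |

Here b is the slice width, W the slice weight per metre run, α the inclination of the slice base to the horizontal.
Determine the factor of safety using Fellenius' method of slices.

FS = 2.67

Ordinary method of slices: FS = Σ[c'·Δl_i + (W_i cosα_i)·tanφ'] / Σ W_i sinα_i, with Δl_i = b_i / cosα_i.
Slice 1: Δl = 1.6/cos(-3.5°) = 1.603 m; N'_1 = 24·cos(-3.5°) = 24.0; c'Δl = 14.43; W sinα = -1.5
Slice 2: Δl = 3.0/cos8.6° = 3.034 m; N'_2 = 159·cos8.6° = 157.2; c'Δl = 27.31; W sinα = 23.8
Slice 3: Δl = 1.3/cos20.3° = 1.386 m; N'_3 = 73·cos20.3° = 68.5; c'Δl = 12.47; W sinα = 25.3
Slice 4: Δl = 1.3/cos27.8° = 1.470 m; N'_4 = 60·cos27.8° = 53.1; c'Δl = 13.23; W sinα = 28.0
Slice 5: Δl = 2.6/cos40.1° = 3.399 m; N'_5 = 60·cos40.1° = 45.9; c'Δl = 30.59; W sinα = 38.6
Σc'Δl = 98.0 kN/m; ΣN' = 348.6 kN/m; ΣW sinα = 114.3 kN/m
Resisting = 98.0 + 348.6·tan30.7° = 98.0 + 207.0 = 305.0 kN/m
FS = 305.0 / 114.3 = 2.669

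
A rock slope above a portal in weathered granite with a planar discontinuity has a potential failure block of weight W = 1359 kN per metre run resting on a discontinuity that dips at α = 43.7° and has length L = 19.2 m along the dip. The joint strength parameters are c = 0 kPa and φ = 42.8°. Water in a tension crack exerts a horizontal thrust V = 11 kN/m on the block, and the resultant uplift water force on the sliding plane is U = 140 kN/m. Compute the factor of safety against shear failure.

Resolving the block weight along and normal to the plane and applying the Mohr–Coulomb strength on the joint:
N' = W cosα − U − V sinα = 1359·cos43.7° − 140 − 11·sin43.7° = 834.9 kN/m
Driving force T = W sinα + V cosα = 1359·sin43.7° + 11·cos43.7° = 946.9 kN/m
Resisting force R = c·L + N'·tanφ = 0·19.2 + 834.9·tan42.8° = 0.0 + 773.1 = 773.1 kN/m
FS = R / T = 773.1 / 946.9 = 0.817

FS = 0.82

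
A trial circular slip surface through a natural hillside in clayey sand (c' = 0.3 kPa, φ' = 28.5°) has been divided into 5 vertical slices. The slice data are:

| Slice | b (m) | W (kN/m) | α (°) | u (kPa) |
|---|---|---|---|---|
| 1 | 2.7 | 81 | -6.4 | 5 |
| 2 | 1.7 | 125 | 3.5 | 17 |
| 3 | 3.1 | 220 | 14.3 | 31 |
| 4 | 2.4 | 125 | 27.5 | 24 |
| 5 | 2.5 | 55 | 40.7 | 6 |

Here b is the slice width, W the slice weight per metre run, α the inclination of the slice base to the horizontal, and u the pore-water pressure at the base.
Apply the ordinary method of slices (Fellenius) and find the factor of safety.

FS = 1.30

Ordinary method of slices: FS = Σ[c'·Δl_i + (W_i cosα_i − u_i·Δl_i)·tanφ'] / Σ W_i sinα_i, with Δl_i = b_i / cosα_i.
Slice 1: Δl = 2.7/cos(-6.4°) = 2.717 m; N'_1 = 81·cos(-6.4°) − 5·2.717 = 66.9; c'Δl = 0.82; W sinα = -9.0
Slice 2: Δl = 1.7/cos3.5° = 1.703 m; N'_2 = 125·cos3.5° − 17·1.703 = 95.8; c'Δl = 0.51; W sinα = 7.6
Slice 3: Δl = 3.1/cos14.3° = 3.199 m; N'_3 = 220·cos14.3° − 31·3.199 = 114.0; c'Δl = 0.96; W sinα = 54.3
Slice 4: Δl = 2.4/cos27.5° = 2.706 m; N'_4 = 125·cos27.5° − 24·2.706 = 45.9; c'Δl = 0.81; W sinα = 57.7
Slice 5: Δl = 2.5/cos40.7° = 3.298 m; N'_5 = 55·cos40.7° − 6·3.298 = 21.9; c'Δl = 0.99; W sinα = 35.9
Σc'Δl = 4.1 kN/m; ΣN' = 344.6 kN/m; ΣW sinα = 146.5 kN/m
Resisting = 4.1 + 344.6·tan28.5° = 4.1 + 187.1 = 191.2 kN/m
FS = 191.2 / 146.5 = 1.305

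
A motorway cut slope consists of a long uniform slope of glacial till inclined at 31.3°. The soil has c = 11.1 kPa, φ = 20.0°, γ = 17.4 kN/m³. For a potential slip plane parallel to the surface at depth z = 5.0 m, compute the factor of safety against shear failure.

FS = 0.89

For an infinite slope with a slip plane parallel to the surface (no pore pressure): FS = [c + γz cos²β tanφ] / [γz sinβ cosβ].
γz = 17.4·5.0 = 87.00 kN/m²
Numerator = 11.1 + 87.00·cos²31.3°·tan20.0° = 11.1 + 87.00·0.7301·0.3640 = 34.219 kPa
Denominator = 87.00·sin31.3°·cos31.3° = 87.00·0.5195·0.8545 = 38.620 kPa
FS = 34.219 / 38.620 = 0.886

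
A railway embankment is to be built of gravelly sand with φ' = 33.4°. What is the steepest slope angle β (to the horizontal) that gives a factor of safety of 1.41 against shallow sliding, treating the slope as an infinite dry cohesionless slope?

For an infinite dry cohesionless slope FS = tanφ'/tanβ, so tanβ = tanφ' / FS.
tanβ = tan33.4° / 1.41 = 0.6594 / 1.41 = 0.4676
β = arctan(0.4676) = 25.06°

β = 25.1°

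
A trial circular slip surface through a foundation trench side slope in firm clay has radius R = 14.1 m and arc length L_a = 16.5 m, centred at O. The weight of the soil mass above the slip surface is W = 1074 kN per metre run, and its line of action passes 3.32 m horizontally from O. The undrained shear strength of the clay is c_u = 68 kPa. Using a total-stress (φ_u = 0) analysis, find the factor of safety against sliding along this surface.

Taking moments about the centre O, the resisting moment is provided by the undrained shear strength acting along the arc:
M_R = c_u·L_a·R = 68·16.50·14.1 = 15820.2 kN·m/m
M_D = W·d = 1074·3.32 = 3565.7 kN·m/m
FS = M_R / M_D = 15820.2 / 3565.7 = 4.437

FS = 4.44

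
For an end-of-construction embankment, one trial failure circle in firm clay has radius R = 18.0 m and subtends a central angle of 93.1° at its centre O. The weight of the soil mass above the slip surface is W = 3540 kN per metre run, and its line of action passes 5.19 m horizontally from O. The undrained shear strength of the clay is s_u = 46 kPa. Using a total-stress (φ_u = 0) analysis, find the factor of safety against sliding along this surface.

FS = 1.32

Taking moments about the centre O, the resisting moment is provided by the undrained shear strength acting along the arc:
Arc length L_a = R·θ = 18.0·(93.1°·π/180) = 18.0·1.6249 = 29.25 m
M_R = s_u·L_a·R = 46·29.25·18.0 = 24217.5 kN·m/m
M_D = W·d = 3540·5.19 = 18372.6 kN·m/m
FS = M_R / M_D = 24217.5 / 18372.6 = 1.318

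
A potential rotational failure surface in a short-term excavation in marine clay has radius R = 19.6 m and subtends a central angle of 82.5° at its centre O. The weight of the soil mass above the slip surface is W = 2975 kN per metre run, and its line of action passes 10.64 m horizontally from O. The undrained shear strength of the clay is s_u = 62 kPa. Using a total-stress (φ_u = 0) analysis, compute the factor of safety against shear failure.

FS = 1.08

Taking moments about the centre O, the resisting moment is provided by the undrained shear strength acting along the arc:
Arc length L_a = R·θ = 19.6·(82.5°·π/180) = 19.6·1.4399 = 28.22 m
M_R = s_u·L_a·R = 62·28.22·19.6 = 34295.3 kN·m/m
M_D = W·d = 2975·10.64 = 31654.0 kN·m/m
FS = M_R / M_D = 34295.3 / 31654.0 = 1.083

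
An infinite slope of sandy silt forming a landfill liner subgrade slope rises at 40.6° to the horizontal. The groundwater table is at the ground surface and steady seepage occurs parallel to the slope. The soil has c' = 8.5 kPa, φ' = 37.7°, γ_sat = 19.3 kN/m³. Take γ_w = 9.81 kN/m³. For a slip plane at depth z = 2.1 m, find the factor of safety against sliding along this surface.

FS = 0.87

With seepage parallel to the slope and the water table at the surface, the effective normal stress on the slip plane uses the buoyant unit weight γ' = γ_sat − γ_w while the driving shear stress uses γ_sat:
FS = [c' + γ' z cos²β tanφ'] / [γ_sat z sinβ cosβ]
γ' = 19.3 − 9.81 = 9.49 kN/m³
Numerator = 8.5 + 9.49·2.1·cos²40.6°·tan37.7° = 8.5 + 9.49·2.1·0.5765·0.7729 = 17.380 kPa
Denominator = 19.3·2.1·sin40.6°·cos40.6° = 19.3·2.1·0.6508·0.7593 = 20.026 kPa
FS = 17.380 / 20.026 = 0.868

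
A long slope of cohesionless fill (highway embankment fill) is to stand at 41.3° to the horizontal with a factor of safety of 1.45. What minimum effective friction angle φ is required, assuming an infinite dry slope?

φ = 51.9°

FS = tanφ/tanβ ⇒ tanφ = FS · tanβ = 1.45 · tan41.3° = 1.2739
φ = arctan(1.2739) = 51.87°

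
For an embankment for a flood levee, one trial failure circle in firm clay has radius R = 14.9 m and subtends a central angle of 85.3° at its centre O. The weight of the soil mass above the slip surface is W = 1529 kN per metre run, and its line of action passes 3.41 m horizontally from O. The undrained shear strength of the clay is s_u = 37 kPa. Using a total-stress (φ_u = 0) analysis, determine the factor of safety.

Taking moments about the centre O, the resisting moment is provided by the undrained shear strength acting along the arc:
Arc length L_a = R·θ = 14.9·(85.3°·π/180) = 14.9·1.4888 = 22.18 m
M_R = s_u·L_a·R = 37·22.18·14.9 = 12229.3 kN·m/m
M_D = W·d = 1529·3.41 = 5213.9 kN·m/m
FS = M_R / M_D = 12229.3 / 5213.9 = 2.346

FS = 2.35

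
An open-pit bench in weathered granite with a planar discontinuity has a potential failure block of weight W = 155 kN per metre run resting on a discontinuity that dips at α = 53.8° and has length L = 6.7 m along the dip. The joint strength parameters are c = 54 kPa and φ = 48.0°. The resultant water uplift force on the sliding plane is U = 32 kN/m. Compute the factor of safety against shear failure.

FS = 3.42

Resolving the block weight along and normal to the plane and applying the Mohr–Coulomb strength on the joint:
N' = W cosα − U = 155·cos53.8° − 32 = 59.5 kN/m
Driving force T = W sinα = 155·sin53.8° = 125.1 kN/m
Resisting force R = c·L + N'·tanφ = 54·6.7 + 59.5·tan48.0° = 361.8 + 66.1 = 427.9 kN/m
FS = R / T = 427.9 / 125.1 = 3.421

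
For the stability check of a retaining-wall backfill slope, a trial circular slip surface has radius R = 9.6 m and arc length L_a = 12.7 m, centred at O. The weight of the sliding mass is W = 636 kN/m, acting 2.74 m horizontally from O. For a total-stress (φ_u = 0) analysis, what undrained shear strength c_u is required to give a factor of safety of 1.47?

FS = c_u·L_a·R / (W·d), so c_u = FS·W·d / (L_a·R).
c_u = 1.47·636·2.74 / (12.70·9.6) = 2561.7 / 121.92 = 21.01 kPa

c_u = 21.0 kPa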